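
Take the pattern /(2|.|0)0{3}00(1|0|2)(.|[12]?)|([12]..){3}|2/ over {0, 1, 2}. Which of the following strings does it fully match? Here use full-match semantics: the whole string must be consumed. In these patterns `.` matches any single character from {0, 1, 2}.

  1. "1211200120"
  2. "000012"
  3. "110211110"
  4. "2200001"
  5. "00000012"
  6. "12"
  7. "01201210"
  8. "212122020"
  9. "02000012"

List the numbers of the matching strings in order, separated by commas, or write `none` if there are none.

3, 5

1 → no match
2 → no match
3 → match
4 → no match
5 → match
6 → no match
7 → no match
8 → no match
9 → no match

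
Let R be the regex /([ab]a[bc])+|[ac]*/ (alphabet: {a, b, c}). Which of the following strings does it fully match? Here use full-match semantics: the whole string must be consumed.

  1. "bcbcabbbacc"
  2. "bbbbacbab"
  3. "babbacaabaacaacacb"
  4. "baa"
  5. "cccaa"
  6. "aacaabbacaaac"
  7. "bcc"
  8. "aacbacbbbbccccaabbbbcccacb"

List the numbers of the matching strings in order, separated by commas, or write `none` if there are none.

5

1 → no match
2 → no match
3 → no match
4 → no match
5 → match
6 → no match
7 → no match
8 → no match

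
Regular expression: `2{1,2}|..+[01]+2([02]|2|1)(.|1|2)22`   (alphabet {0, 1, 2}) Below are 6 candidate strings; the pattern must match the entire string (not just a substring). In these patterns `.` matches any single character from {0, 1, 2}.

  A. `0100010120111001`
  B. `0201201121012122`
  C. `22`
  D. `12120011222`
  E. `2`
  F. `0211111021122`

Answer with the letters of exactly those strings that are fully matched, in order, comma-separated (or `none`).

A → no match
B → no match
C. `22` → match
D. `12120011222` → no match
E. `2` → match
F → match

C, E, F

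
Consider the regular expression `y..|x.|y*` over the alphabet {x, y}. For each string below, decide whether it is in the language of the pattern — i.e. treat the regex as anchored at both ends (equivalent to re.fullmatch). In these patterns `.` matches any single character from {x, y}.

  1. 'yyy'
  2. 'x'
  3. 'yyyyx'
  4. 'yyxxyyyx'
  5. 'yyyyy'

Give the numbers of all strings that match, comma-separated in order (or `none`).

1, 5

1 → match
2 → no match
3 → no match
4 → no match
5 → match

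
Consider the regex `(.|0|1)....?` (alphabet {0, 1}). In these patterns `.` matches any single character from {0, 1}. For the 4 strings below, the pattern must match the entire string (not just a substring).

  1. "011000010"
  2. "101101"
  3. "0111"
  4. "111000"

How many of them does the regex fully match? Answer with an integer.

1 → no match
2 → no match
3 → match
4 → no match
Total matched: 1

1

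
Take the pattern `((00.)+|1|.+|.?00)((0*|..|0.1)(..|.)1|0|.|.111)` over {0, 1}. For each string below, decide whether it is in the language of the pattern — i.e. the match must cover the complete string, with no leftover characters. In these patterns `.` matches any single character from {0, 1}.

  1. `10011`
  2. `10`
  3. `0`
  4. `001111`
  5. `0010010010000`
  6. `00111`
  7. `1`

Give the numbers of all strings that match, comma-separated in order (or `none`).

1, 2, 4, 5, 6

1 → match
2 → match
3 → no match
4 → match
5 → match
6 → match
7 → no match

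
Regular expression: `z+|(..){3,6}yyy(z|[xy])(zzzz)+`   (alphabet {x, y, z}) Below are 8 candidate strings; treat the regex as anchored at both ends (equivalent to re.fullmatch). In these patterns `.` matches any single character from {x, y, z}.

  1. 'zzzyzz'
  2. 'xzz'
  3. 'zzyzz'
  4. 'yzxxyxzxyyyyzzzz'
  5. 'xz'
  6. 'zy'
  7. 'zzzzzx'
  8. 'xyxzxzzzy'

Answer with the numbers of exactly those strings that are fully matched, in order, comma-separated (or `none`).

4

1. 'zzzyzz' → no match
2. 'xzz' → no match
3. 'zzyzz' → no match
4 → match
5. 'xz' → no match
6. 'zy' → no match
7. 'zzzzzx' → no match
8. 'xyxzxzzzy' → no match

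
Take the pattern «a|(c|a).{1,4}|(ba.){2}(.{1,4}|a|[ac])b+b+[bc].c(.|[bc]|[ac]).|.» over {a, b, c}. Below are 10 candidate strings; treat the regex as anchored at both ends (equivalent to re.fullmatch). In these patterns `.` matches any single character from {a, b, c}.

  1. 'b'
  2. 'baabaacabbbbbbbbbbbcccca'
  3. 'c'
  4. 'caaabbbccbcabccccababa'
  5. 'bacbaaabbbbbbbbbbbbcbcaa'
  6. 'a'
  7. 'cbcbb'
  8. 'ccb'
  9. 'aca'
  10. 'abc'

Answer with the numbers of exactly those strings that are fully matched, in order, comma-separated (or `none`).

1, 2, 3, 5, 6, 7, 8, 9, 10

1 → match
2 → match
3 → match
4 → no match
5 → match
6 → match
7 → match
8 → match
9 → match
10 → match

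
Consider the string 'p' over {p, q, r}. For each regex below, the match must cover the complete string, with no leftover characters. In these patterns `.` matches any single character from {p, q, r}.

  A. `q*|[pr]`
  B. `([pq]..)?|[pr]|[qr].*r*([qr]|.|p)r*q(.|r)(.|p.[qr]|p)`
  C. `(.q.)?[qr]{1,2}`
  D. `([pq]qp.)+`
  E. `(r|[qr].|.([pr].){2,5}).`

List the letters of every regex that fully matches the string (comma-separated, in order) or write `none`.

A → match
B → match
C → no match
D → no match
E → no match

A, B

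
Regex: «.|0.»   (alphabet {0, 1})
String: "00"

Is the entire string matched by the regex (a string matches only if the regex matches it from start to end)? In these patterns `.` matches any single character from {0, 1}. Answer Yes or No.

Yes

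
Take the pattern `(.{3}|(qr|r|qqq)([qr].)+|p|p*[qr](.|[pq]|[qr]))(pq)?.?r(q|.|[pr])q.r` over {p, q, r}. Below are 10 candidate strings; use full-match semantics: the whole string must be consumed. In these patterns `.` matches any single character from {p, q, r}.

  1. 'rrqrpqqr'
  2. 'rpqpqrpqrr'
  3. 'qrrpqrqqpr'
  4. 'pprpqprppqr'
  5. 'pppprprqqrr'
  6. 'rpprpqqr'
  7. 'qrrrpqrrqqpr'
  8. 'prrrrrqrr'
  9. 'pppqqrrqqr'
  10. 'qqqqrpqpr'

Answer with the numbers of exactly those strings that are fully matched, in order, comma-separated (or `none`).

1 → match
2 → match
3 → match
4 → no match
5 → match
6 → match
7 → match
8 → match
9 → match
10 → match

1, 2, 3, 5, 6, 7, 8, 9, 10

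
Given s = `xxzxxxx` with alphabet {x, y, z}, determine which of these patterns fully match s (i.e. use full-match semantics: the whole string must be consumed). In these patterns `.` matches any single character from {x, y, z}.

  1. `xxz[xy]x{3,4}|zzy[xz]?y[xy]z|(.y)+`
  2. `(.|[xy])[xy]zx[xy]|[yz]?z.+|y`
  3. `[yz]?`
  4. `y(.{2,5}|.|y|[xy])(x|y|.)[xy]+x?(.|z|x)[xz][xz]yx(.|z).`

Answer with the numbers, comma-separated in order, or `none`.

1

1 → match
2 → no match
3 → no match
4 → no match — must start with `y`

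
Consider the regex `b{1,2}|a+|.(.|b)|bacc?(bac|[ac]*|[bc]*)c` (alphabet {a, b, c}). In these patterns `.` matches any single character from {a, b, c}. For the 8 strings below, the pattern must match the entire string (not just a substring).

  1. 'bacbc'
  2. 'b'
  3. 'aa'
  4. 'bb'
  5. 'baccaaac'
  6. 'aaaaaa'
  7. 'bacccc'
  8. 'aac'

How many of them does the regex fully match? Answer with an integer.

7

1 → match
2 → match
3 → match
4 → match
5 → match
6 → match
7 → match
8 → no match
Total matched: 7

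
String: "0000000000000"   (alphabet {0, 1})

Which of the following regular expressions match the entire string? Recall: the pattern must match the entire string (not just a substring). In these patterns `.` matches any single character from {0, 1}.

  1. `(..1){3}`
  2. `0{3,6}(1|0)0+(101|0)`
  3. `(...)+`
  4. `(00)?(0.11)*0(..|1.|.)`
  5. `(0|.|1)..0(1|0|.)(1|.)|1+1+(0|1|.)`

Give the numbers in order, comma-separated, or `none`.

1 → no match — must end with "1"
2 → match
3 → no match
4 → no match
5 → no match

2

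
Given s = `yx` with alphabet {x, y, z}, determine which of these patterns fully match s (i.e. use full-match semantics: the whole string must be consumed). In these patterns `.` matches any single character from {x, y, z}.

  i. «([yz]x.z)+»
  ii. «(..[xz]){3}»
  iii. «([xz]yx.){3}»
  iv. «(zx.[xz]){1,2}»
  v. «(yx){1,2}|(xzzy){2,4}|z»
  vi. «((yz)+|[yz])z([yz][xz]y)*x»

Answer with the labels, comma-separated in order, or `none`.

v

i → no match — must end with `z`
ii → no match
iii → no match
iv → no match — must start with `zx`
v → match
vi → no match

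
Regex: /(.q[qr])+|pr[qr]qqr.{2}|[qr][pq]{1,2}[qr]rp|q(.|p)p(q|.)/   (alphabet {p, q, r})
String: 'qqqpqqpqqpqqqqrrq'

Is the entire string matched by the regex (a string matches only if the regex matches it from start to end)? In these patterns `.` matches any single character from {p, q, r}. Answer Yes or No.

No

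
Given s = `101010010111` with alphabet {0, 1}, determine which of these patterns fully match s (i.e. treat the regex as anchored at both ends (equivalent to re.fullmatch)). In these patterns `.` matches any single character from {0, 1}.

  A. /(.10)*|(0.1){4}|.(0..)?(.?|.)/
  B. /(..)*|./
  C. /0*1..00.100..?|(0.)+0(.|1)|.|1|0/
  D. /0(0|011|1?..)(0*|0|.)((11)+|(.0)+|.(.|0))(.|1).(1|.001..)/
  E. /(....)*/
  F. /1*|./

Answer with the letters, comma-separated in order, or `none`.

B, E

A → no match
B → match
C → no match
D → no match — must start with `0`
E → match
F → no match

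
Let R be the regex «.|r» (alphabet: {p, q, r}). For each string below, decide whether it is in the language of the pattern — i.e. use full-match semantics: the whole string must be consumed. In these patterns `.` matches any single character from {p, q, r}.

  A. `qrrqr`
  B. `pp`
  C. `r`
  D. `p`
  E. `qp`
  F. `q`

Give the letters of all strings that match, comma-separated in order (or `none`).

C, D, F

A → no match
B → no match
C → match
D → match
E → no match
F → match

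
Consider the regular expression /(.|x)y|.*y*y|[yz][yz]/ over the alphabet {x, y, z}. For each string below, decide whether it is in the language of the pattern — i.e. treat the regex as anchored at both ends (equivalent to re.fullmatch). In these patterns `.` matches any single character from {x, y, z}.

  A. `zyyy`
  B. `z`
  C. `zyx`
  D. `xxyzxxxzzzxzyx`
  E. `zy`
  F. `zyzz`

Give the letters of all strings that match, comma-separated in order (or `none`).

A, E

A. `zyyy` → match
B. `z` → no match
C. `zyx` → no match
D → no match
E. `zy` → match
F. `zyzz` → no match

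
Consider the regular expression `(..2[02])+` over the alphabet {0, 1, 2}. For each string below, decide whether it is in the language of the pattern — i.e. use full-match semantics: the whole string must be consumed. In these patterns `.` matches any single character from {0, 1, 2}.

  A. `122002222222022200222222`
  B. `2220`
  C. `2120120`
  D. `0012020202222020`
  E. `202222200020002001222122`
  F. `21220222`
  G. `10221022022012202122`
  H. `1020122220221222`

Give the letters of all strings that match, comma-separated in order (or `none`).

A, B, E, F, G, H

A → match
B → match
C → no match
D → no match
E → match
F → match
G → match
H → match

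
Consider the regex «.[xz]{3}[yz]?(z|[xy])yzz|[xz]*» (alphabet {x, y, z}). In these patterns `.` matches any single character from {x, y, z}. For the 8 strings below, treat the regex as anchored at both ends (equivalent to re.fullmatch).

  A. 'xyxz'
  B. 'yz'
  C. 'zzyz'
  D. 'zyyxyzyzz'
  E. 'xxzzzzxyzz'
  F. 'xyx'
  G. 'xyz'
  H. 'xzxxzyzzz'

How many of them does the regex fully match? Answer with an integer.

A → no match
B → no match
C → no match
D → no match
E → no match
F → no match
G → no match
H → no match
Total matched: 0

0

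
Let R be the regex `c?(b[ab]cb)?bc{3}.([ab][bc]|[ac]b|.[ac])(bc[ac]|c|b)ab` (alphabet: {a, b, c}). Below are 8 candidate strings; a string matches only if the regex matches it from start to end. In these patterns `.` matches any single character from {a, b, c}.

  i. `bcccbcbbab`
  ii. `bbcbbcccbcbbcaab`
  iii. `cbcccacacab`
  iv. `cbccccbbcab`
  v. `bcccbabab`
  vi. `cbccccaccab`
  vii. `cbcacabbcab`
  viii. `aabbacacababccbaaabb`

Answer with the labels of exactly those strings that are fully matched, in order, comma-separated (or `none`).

i, ii, iii, iv, vi

i → match
ii → match
iii → match
iv → match
v → no match
vi → match
vii → no match
viii → no match — must end with `ab`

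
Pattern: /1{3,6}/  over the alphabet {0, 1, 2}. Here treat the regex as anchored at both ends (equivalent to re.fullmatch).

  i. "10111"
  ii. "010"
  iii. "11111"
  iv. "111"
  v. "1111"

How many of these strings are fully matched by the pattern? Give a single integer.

3

i → no match
ii → no match — must start with "1"
iii → match
iv → match
v → match
Total matched: 3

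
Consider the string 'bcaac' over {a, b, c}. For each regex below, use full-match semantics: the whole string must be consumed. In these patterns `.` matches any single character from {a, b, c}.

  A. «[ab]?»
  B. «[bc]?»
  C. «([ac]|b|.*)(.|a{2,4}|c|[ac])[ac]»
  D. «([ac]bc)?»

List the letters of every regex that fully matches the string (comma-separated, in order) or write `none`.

C

A → no match
B → no match
C → match
D → no match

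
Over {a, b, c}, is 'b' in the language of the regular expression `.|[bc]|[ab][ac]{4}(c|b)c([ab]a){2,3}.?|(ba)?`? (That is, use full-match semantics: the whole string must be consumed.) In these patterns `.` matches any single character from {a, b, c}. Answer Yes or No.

Yes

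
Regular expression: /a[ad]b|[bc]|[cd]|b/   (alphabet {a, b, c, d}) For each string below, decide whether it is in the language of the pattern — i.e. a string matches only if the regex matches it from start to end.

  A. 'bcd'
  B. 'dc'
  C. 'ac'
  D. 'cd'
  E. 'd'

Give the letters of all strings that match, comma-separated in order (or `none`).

E

A → no match
B → no match
C → no match
D → no match
E → match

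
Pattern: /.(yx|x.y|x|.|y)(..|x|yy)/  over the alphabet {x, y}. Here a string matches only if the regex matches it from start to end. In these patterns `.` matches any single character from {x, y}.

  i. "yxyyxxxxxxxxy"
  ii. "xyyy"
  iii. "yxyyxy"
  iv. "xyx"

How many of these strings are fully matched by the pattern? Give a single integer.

3

i → no match
ii → match
iii → match
iv → match
Total matched: 3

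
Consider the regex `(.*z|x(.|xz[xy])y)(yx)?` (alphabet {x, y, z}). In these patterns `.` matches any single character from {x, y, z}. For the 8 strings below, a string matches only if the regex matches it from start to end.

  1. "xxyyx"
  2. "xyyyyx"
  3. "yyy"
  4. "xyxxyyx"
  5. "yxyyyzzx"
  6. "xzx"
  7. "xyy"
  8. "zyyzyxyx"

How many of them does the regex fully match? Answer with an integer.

2

1 → match
2 → no match
3 → no match
4 → no match
5 → no match
6 → no match
7 → match
8 → no match
Total matched: 2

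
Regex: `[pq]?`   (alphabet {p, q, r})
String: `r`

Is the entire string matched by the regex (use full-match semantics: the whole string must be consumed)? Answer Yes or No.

No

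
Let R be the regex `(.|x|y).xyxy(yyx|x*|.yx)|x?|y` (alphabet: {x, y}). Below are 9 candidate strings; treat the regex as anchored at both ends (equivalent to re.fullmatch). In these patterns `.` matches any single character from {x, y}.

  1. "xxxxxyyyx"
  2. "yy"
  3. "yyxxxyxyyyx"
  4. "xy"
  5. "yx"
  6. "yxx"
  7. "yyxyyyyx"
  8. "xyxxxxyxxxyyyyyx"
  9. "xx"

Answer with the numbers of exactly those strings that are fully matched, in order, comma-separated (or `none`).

1 → no match
2 → no match
3 → no match
4 → no match
5 → no match
6 → no match
7 → no match
8 → no match
9 → no match

none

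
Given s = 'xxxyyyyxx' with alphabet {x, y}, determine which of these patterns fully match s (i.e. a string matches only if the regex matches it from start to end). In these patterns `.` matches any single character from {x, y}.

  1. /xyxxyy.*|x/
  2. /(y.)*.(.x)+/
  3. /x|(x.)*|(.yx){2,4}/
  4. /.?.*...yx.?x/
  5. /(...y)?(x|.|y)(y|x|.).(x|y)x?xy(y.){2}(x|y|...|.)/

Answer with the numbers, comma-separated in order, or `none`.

4

1 → no match
2 → no match
3 → no match
4 → match
5 → no match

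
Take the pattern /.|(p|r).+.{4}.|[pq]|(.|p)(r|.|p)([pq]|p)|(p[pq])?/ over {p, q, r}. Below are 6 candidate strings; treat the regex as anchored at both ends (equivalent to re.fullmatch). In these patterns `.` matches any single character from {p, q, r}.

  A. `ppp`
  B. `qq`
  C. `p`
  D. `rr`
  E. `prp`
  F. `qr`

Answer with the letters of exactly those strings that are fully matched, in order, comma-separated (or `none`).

A. `ppp` → match
B. `qq` → no match
C. `p` → match
D. `rr` → no match
E. `prp` → match
F. `qr` → no match

A, C, E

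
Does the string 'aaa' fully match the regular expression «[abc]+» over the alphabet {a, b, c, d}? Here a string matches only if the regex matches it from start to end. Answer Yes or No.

Yes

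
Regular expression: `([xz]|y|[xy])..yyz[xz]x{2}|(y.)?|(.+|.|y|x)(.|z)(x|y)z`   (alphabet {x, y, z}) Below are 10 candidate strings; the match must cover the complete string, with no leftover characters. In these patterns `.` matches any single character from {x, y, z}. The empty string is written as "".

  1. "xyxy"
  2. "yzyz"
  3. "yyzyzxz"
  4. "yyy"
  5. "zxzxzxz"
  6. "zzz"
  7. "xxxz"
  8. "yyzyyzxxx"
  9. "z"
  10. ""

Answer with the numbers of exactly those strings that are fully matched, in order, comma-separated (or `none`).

2, 3, 5, 7, 8, 10

1 → no match
2 → match
3 → match
4 → no match
5 → match
6 → no match
7 → match
8 → match
9 → no match
10 → match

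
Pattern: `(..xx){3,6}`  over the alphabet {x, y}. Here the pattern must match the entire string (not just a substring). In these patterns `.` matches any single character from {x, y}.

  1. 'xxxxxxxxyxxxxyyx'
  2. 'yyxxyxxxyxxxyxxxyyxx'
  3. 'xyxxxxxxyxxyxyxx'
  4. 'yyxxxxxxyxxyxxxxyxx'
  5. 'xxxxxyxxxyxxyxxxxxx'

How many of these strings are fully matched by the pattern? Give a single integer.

1 → no match — must end with 'xx'
2 → match
3 → no match
4 → no match
5 → no match
Total matched: 1

1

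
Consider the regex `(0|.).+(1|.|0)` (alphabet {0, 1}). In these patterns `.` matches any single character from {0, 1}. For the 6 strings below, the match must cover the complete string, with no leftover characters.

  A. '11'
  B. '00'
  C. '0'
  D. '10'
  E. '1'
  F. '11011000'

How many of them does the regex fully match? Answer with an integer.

A → no match
B → no match
C → no match
D → no match
E → no match
F → match
Total matched: 1

1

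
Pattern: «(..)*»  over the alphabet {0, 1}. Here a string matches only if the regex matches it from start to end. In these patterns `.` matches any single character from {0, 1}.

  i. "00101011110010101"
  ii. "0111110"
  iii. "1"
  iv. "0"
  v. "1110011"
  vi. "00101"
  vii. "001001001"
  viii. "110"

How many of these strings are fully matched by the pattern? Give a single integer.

i → no match
ii. "0111110" → no match
iii. "1" → no match
iv. "0" → no match
v. "1110011" → no match
vi. "00101" → no match
vii. "001001001" → no match
viii. "110" → no match
Total matched: 0

0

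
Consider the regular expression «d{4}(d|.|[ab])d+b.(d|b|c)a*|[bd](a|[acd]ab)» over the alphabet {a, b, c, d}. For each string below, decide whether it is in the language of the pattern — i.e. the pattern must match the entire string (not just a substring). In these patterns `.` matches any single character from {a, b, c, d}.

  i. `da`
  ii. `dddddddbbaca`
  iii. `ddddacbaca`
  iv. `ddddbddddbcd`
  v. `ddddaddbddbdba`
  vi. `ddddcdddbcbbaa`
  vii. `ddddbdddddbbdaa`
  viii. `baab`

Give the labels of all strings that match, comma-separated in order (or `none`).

i, iv, vii, viii

i → match
ii → no match
iii → no match
iv → match
v → no match
vi → no match
vii → match
viii → match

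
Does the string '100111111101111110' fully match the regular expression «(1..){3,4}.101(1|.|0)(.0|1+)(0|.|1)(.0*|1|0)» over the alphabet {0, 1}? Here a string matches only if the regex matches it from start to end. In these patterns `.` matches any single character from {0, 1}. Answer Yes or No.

No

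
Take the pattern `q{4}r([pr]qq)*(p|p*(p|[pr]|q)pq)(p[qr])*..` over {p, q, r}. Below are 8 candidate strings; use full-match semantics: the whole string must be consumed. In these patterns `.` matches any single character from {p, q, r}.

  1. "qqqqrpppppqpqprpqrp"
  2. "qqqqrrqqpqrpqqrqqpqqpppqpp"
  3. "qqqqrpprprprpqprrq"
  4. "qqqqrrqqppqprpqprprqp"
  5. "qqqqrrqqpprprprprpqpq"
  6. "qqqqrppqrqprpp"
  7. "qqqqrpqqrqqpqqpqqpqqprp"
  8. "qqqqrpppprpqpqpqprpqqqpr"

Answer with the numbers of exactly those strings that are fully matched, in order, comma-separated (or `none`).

1, 3, 4, 5, 7

1 → match
2 → no match
3 → match
4 → match
5 → match
6 → no match
7 → match
8 → no match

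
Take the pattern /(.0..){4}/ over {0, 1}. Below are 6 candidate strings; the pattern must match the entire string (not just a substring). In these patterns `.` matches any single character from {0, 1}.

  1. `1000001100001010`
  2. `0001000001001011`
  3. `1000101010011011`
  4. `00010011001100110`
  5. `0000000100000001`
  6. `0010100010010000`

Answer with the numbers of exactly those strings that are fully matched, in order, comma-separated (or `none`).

1, 3, 5, 6

1 → match
2 → no match
3 → match
4 → no match
5 → match
6 → match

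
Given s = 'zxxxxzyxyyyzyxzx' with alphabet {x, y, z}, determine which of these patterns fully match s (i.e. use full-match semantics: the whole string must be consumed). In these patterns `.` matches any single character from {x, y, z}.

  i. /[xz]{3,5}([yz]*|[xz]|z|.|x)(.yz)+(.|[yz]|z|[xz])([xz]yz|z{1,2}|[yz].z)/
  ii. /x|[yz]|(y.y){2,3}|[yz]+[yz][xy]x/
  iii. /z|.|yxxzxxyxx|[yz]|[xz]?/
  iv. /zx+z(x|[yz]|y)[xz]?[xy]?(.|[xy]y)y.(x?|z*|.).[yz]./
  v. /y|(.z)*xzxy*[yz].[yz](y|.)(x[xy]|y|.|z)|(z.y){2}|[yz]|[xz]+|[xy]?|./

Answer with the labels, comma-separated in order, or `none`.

i → no match
ii → no match
iii → no match
iv → match
v → no match

iv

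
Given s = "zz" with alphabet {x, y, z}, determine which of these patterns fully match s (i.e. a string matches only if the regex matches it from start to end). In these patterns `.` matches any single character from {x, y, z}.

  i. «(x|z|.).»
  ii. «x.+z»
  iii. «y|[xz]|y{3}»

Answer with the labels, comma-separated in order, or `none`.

i → match
ii → no match — must start with "x"
iii → no match

i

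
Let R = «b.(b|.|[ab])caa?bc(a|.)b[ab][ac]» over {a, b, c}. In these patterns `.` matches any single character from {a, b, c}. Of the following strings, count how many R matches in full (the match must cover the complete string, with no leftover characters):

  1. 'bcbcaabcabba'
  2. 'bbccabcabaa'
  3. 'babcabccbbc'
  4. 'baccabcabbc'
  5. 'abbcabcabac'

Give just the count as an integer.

1. 'bcbcaabcabba' → match
2. 'bbccabcabaa' → match
3. 'babcabccbbc' → match
4. 'baccabcabbc' → match
5. 'abbcabcabac' → no match — must start with 'b'
Total matched: 4

4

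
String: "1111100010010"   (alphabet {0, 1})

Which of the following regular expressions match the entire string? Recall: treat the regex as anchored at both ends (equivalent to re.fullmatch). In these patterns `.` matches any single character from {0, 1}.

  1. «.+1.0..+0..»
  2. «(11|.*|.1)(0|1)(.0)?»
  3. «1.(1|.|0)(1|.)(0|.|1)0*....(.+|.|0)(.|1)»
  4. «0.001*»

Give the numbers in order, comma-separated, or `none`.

1 → match
2 → match
3 → match
4 → no match — must start with "0"

1, 2, 3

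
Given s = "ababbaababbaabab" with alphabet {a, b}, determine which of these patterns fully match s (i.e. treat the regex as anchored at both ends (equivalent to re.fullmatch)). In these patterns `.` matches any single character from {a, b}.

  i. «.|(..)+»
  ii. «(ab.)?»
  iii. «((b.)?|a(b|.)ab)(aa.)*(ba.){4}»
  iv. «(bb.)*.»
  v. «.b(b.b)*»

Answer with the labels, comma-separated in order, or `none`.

i → match
ii → no match
iii → match
iv → no match
v → no match

i, iii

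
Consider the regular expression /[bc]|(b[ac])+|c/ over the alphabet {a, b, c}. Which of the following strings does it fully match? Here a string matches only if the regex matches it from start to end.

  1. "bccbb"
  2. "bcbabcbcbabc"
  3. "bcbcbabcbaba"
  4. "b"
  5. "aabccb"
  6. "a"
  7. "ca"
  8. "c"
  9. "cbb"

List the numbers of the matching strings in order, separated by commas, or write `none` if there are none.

2, 3, 4, 8

1 → no match
2 → match
3 → match
4 → match
5 → no match
6 → no match
7 → no match
8 → match
9 → no match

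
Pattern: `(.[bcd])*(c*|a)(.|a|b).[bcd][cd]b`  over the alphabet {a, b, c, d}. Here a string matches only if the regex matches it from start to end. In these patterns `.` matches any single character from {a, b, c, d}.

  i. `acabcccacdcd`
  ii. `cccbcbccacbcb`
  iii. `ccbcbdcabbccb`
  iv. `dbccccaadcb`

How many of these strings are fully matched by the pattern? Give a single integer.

i → no match — must end with `b`
ii → match
iii → no match
iv → match
Total matched: 2

2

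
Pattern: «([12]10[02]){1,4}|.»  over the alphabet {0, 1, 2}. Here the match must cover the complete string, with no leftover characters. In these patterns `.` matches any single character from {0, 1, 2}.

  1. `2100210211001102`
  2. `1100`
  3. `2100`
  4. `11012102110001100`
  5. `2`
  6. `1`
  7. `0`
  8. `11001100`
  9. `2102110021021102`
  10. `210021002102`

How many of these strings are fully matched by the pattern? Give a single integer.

1 → match
2. `1100` → match
3. `2100` → match
4 → no match
5. `2` → match
6. `1` → match
7. `0` → match
8. `11001100` → match
9 → match
10. `210021002102` → match
Total matched: 9

9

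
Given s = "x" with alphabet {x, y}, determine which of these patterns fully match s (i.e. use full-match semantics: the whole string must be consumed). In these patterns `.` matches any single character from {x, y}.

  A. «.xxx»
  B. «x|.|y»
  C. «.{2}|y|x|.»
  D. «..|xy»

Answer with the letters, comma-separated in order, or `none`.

B, C

A → no match — must end with "xxx"
B → match
C → match
D → no match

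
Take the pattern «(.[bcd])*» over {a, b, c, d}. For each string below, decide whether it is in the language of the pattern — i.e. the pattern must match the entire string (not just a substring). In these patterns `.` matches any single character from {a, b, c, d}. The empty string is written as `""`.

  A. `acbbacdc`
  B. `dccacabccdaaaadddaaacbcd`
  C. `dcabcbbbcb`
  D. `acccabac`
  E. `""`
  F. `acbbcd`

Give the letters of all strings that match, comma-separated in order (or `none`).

A, C, D, E, F

A → match
B → no match
C → match
D → match
E → match
F → match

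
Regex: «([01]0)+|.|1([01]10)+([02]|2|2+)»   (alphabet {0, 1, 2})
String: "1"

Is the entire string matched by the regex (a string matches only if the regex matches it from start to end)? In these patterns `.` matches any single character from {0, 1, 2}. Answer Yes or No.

Yes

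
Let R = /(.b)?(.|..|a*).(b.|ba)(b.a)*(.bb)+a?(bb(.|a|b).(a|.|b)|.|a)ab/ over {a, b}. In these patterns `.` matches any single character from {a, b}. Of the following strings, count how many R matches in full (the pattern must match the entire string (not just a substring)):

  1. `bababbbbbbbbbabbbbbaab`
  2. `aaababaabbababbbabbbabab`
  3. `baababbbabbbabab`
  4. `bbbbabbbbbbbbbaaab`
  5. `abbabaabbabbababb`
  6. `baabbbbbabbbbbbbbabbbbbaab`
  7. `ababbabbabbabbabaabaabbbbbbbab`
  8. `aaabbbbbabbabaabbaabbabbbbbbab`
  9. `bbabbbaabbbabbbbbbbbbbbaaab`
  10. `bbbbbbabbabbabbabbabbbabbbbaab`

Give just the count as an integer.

1 → match
2 → no match
3 → match
4 → match
5 → no match — must end with `ab`
6 → match
7 → match
8 → match
9 → match
10 → match
Total matched: 8

8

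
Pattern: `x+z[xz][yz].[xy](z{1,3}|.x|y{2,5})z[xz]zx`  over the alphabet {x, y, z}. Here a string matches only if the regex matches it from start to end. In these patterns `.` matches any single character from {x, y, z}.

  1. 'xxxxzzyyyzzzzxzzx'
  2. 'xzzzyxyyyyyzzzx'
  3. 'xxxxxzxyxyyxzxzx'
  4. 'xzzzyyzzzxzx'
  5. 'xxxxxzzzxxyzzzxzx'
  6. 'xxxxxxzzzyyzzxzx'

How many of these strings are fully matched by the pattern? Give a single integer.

1 → no match
2 → match
3 → match
4 → match
5 → no match
6 → match
Total matched: 4

4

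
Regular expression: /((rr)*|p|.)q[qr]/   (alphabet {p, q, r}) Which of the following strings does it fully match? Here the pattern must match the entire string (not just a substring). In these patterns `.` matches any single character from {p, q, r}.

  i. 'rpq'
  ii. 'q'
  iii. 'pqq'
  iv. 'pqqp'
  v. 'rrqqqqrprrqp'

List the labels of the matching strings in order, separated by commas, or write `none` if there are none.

iii

i → no match
ii → no match
iii → match
iv → no match
v → no match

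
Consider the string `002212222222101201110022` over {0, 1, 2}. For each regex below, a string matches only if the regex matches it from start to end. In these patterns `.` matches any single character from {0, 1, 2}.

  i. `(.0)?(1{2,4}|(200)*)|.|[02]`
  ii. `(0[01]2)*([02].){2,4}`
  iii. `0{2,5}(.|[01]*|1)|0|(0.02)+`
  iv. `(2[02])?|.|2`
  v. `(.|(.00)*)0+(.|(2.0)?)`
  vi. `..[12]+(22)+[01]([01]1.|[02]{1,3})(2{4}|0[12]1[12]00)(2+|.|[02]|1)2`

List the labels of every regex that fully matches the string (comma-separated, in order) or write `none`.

vi

i → no match
ii → no match
iii → no match
iv → no match
v → no match
vi → match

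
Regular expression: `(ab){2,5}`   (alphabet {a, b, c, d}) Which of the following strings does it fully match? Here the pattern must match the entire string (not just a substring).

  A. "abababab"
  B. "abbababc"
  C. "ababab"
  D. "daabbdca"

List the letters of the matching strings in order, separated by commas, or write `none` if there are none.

A, C

A. "abababab" → match
B. "abbababc" → no match — must end with "ab"
C. "ababab" → match
D. "daabbdca" → no match — must start with "ab"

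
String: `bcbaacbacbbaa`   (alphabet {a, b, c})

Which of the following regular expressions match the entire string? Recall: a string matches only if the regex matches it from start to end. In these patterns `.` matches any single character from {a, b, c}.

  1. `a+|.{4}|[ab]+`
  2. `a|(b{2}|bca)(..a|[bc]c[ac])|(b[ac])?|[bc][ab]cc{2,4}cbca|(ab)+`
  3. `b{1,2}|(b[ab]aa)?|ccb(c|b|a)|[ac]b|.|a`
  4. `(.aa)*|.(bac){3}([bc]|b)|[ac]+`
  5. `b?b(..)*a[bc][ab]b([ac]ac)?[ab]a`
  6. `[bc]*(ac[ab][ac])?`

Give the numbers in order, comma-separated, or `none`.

5

1 → no match
2 → no match
3 → no match
4 → no match
5 → match
6 → no match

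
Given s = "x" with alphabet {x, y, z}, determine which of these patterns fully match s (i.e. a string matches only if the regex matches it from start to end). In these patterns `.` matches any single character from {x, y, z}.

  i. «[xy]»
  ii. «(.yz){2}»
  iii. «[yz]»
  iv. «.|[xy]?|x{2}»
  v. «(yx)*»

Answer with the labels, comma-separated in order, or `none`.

i, iv

i → match
ii → no match — must end with "yz"
iii → no match
iv → match
v → no match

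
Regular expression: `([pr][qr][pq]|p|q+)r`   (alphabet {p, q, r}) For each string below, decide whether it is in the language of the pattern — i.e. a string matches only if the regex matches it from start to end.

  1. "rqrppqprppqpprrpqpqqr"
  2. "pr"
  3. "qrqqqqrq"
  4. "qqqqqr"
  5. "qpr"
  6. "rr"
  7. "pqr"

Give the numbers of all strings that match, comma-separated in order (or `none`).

1 → no match
2. "pr" → match
3. "qrqqqqrq" → no match — must end with "r"
4. "qqqqqr" → match
5. "qpr" → no match
6. "rr" → no match
7. "pqr" → no match

2, 4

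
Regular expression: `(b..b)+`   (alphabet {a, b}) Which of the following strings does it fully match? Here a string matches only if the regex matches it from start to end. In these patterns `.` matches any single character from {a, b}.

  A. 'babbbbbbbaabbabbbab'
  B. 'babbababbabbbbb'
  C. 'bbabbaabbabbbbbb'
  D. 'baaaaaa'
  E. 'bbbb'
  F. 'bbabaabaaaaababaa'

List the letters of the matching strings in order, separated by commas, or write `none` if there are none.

C, E

A → no match
B → no match
C → match
D → no match — must end with 'b'
E → match
F → no match — must end with 'b'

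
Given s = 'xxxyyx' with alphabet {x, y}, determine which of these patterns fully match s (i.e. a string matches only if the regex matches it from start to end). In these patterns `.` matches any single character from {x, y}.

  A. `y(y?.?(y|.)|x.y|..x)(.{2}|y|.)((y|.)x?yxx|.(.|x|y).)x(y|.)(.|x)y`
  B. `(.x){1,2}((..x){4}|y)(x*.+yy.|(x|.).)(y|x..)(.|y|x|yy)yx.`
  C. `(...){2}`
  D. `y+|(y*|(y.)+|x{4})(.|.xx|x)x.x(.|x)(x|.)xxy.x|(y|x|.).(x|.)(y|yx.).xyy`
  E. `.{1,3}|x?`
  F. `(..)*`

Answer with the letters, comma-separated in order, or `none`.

C, F

A → no match — must start with 'y'
B → no match
C → match
D → no match
E → no match
F → match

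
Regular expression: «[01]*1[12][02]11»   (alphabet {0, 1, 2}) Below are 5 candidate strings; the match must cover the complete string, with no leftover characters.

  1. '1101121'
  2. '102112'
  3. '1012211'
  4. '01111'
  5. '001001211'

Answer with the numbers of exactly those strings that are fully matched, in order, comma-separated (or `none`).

3

1 → no match — must end with '11'
2 → no match — must end with '11'
3 → match
4 → no match
5 → no match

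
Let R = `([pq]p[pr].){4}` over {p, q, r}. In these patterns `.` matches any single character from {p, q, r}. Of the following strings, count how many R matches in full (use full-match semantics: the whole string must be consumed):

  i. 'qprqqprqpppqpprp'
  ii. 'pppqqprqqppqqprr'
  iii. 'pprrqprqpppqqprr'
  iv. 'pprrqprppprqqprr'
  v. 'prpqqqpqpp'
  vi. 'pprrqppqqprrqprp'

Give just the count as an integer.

i → match
ii → match
iii → match
iv → match
v → no match
vi → match
Total matched: 5

5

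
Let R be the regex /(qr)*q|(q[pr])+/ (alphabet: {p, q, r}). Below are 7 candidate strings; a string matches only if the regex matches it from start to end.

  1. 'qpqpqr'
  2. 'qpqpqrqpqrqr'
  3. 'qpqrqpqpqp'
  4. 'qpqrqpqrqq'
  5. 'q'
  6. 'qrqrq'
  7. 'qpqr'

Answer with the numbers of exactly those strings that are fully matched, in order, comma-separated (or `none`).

1 → match
2 → match
3 → match
4 → no match
5 → match
6 → match
7 → match

1, 2, 3, 5, 6, 7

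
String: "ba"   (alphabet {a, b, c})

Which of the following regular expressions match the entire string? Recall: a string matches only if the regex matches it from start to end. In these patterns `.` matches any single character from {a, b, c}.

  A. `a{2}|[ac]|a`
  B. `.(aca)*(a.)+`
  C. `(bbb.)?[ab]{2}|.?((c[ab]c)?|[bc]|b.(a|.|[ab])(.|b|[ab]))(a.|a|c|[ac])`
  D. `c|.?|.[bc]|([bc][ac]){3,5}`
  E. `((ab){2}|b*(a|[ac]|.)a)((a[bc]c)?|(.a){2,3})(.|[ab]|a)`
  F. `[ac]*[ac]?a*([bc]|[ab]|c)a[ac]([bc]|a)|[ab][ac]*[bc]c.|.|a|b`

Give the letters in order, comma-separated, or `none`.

A → no match
B → no match
C → match
D → no match
E → no match
F → no match

C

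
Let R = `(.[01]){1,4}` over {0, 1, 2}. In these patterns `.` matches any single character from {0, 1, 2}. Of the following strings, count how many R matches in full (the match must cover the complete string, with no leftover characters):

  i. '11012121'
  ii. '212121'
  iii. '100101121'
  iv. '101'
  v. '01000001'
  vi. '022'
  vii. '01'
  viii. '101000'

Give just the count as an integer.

5

i → match
ii → match
iii → no match
iv → no match
v → match
vi → no match
vii → match
viii → match
Total matched: 5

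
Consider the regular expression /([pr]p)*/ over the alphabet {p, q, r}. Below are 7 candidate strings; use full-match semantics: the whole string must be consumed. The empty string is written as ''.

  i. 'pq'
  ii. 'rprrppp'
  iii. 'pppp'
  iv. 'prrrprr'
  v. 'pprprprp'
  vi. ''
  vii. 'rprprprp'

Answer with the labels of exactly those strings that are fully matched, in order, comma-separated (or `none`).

iii, v, vi, vii

i → no match
ii → no match
iii → match
iv → no match
v → match
vi → match
vii → match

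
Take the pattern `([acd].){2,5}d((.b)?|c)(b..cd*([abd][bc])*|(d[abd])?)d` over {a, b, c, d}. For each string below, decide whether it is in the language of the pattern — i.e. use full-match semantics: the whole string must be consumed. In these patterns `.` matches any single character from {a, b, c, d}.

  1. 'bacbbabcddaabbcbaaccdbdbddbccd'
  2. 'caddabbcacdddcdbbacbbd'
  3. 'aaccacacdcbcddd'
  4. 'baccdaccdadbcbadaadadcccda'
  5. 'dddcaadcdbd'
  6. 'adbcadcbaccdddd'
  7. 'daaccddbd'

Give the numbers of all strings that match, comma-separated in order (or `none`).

1 → no match
2 → no match
3 → no match
4 → no match — must end with 'd'
5. 'dddcaadcdbd' → match
6 → no match
7. 'daaccddbd' → no match

5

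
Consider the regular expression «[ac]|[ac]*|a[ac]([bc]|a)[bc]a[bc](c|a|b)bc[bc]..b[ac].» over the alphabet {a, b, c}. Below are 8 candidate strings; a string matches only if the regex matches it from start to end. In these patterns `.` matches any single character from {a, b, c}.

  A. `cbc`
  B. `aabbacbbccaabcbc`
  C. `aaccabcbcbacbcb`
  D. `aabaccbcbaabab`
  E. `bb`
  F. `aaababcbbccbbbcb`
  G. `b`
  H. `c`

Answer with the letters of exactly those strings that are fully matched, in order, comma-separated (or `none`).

A → no match
B → no match
C → match
D → no match
E → no match
F → no match
G → no match
H → match

C, H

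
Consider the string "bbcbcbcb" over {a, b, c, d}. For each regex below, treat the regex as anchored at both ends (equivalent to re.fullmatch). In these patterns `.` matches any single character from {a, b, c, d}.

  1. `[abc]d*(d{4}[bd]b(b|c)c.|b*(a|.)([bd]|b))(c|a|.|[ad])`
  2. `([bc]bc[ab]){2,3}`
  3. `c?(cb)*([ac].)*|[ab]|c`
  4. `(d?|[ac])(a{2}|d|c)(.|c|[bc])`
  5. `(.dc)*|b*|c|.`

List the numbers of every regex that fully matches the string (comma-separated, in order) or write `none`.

2

1 → no match
2 → match
3 → no match
4 → no match
5 → no match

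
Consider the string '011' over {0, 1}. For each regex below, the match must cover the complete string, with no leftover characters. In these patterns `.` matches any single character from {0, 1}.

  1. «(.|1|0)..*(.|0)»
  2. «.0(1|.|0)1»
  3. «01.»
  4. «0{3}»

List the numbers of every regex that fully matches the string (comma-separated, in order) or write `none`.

1 → match
2 → no match
3 → match
4 → no match — must end with '0'

1, 3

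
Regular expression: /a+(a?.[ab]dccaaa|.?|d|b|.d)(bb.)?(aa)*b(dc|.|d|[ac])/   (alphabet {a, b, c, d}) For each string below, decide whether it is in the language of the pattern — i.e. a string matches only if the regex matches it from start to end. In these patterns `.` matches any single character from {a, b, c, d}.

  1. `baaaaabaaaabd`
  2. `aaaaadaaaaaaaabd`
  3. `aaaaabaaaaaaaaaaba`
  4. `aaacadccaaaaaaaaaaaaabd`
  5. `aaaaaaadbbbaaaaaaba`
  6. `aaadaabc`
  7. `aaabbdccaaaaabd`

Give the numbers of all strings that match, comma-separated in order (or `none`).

2, 3, 4, 5, 6, 7

1 → no match — must start with `a`
2 → match
3 → match
4 → match
5 → match
6 → match
7 → match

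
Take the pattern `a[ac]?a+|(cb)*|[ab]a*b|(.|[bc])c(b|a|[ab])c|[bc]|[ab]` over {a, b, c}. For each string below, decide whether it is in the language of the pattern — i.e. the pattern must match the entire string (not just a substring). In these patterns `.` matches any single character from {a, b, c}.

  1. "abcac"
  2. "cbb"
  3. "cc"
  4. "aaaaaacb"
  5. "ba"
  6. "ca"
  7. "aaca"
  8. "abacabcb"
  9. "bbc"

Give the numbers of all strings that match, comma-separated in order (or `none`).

none

1 → no match
2 → no match
3 → no match
4 → no match
5 → no match
6 → no match
7 → no match
8 → no match
9 → no match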